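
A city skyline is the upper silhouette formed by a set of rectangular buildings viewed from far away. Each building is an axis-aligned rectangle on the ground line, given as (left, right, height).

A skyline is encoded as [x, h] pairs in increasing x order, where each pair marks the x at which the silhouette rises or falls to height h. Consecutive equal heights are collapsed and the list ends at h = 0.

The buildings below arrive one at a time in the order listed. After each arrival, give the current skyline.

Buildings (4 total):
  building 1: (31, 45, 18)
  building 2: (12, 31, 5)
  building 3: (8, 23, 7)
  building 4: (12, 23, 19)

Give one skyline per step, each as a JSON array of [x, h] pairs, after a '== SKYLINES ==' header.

== SKYLINES ==
[[31,18],[45,0]]
[[12,5],[31,18],[45,0]]
[[8,7],[23,5],[31,18],[45,0]]
[[8,7],[12,19],[23,5],[31,18],[45,0]]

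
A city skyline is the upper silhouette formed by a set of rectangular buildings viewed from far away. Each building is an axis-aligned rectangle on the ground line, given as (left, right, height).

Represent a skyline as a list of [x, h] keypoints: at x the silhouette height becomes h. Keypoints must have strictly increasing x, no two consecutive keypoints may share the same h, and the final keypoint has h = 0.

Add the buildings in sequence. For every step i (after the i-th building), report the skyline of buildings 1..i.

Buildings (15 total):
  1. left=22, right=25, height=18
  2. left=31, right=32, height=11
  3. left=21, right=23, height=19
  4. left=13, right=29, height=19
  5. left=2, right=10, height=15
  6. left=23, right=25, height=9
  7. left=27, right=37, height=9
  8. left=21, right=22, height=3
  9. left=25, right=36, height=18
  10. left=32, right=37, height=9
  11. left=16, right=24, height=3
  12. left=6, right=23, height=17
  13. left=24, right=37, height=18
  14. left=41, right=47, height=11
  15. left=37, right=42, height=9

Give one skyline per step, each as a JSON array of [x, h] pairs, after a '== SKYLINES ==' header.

== SKYLINES ==
[[22,18],[25,0]]
[[22,18],[25,0],[31,11],[32,0]]
[[21,19],[23,18],[25,0],[31,11],[32,0]]
[[13,19],[29,0],[31,11],[32,0]]
[[2,15],[10,0],[13,19],[29,0],[31,11],[32,0]]
[[2,15],[10,0],[13,19],[29,0],[31,11],[32,0]]
[[2,15],[10,0],[13,19],[29,9],[31,11],[32,9],[37,0]]
[[2,15],[10,0],[13,19],[29,9],[31,11],[32,9],[37,0]]
[[2,15],[10,0],[13,19],[29,18],[36,9],[37,0]]
[[2,15],[10,0],[13,19],[29,18],[36,9],[37,0]]
[[2,15],[10,0],[13,19],[29,18],[36,9],[37,0]]
[[2,15],[6,17],[13,19],[29,18],[36,9],[37,0]]
[[2,15],[6,17],[13,19],[29,18],[37,0]]
[[2,15],[6,17],[13,19],[29,18],[37,0],[41,11],[47,0]]
[[2,15],[6,17],[13,19],[29,18],[37,9],[41,11],[47,0]]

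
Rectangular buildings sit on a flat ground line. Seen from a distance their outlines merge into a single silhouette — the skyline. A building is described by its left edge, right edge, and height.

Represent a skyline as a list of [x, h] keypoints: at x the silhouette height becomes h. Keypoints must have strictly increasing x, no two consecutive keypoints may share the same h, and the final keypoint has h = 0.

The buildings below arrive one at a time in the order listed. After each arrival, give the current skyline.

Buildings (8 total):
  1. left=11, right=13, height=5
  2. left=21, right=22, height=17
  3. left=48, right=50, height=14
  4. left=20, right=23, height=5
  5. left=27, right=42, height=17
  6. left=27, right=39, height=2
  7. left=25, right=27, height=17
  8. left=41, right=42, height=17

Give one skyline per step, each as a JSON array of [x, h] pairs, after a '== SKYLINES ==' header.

== SKYLINES ==
[[11,5],[13,0]]
[[11,5],[13,0],[21,17],[22,0]]
[[11,5],[13,0],[21,17],[22,0],[48,14],[50,0]]
[[11,5],[13,0],[20,5],[21,17],[22,5],[23,0],[48,14],[50,0]]
[[11,5],[13,0],[20,5],[21,17],[22,5],[23,0],[27,17],[42,0],[48,14],[50,0]]
[[11,5],[13,0],[20,5],[21,17],[22,5],[23,0],[27,17],[42,0],[48,14],[50,0]]
[[11,5],[13,0],[20,5],[21,17],[22,5],[23,0],[25,17],[42,0],[48,14],[50,0]]
[[11,5],[13,0],[20,5],[21,17],[22,5],[23,0],[25,17],[42,0],[48,14],[50,0]]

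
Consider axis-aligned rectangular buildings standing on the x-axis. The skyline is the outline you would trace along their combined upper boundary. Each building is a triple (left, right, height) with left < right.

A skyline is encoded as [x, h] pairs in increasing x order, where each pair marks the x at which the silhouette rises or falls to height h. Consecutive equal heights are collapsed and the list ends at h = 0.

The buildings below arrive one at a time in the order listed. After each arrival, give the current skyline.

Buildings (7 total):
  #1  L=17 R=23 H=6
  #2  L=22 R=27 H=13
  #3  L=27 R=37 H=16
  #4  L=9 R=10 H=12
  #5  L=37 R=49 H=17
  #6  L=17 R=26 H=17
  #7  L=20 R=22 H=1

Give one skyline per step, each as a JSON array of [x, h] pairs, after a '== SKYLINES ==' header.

== SKYLINES ==
[[17,6],[23,0]]
[[17,6],[22,13],[27,0]]
[[17,6],[22,13],[27,16],[37,0]]
[[9,12],[10,0],[17,6],[22,13],[27,16],[37,0]]
[[9,12],[10,0],[17,6],[22,13],[27,16],[37,17],[49,0]]
[[9,12],[10,0],[17,17],[26,13],[27,16],[37,17],[49,0]]
[[9,12],[10,0],[17,17],[26,13],[27,16],[37,17],[49,0]]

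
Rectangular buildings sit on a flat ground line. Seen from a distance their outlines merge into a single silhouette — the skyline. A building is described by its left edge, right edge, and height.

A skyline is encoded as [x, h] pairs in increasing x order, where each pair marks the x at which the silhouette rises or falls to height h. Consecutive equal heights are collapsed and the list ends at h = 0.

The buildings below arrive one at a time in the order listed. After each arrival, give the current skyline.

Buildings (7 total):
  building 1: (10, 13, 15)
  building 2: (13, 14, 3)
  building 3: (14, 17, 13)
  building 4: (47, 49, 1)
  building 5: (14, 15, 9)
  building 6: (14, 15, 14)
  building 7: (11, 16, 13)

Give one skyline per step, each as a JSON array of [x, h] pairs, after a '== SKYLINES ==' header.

== SKYLINES ==
[[10,15],[13,0]]
[[10,15],[13,3],[14,0]]
[[10,15],[13,3],[14,13],[17,0]]
[[10,15],[13,3],[14,13],[17,0],[47,1],[49,0]]
[[10,15],[13,3],[14,13],[17,0],[47,1],[49,0]]
[[10,15],[13,3],[14,14],[15,13],[17,0],[47,1],[49,0]]
[[10,15],[13,13],[14,14],[15,13],[17,0],[47,1],[49,0]]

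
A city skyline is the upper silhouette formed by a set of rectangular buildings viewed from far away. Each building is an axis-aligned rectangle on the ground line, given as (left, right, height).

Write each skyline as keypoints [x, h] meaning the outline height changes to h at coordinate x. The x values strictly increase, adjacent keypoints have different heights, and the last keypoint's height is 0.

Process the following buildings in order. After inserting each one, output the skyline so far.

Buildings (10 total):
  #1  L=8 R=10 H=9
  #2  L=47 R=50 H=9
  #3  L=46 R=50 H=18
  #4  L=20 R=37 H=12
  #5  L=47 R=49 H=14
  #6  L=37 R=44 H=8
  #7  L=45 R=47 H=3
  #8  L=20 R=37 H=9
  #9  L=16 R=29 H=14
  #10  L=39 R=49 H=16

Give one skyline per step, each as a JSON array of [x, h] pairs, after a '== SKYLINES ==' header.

== SKYLINES ==
[[8,9],[10,0]]
[[8,9],[10,0],[47,9],[50,0]]
[[8,9],[10,0],[46,18],[50,0]]
[[8,9],[10,0],[20,12],[37,0],[46,18],[50,0]]
[[8,9],[10,0],[20,12],[37,0],[46,18],[50,0]]
[[8,9],[10,0],[20,12],[37,8],[44,0],[46,18],[50,0]]
[[8,9],[10,0],[20,12],[37,8],[44,0],[45,3],[46,18],[50,0]]
[[8,9],[10,0],[20,12],[37,8],[44,0],[45,3],[46,18],[50,0]]
[[8,9],[10,0],[16,14],[29,12],[37,8],[44,0],[45,3],[46,18],[50,0]]
[[8,9],[10,0],[16,14],[29,12],[37,8],[39,16],[46,18],[50,0]]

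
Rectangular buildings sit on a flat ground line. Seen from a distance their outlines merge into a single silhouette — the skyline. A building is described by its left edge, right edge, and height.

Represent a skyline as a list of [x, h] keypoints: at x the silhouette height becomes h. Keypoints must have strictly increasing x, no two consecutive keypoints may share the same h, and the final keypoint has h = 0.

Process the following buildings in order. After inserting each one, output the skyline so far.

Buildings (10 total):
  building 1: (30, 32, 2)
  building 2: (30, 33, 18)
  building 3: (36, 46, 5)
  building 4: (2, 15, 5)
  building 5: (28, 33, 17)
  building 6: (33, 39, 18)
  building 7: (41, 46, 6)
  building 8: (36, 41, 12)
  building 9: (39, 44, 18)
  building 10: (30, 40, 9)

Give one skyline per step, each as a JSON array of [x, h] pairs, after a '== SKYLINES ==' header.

== SKYLINES ==
[[30,2],[32,0]]
[[30,18],[33,0]]
[[30,18],[33,0],[36,5],[46,0]]
[[2,5],[15,0],[30,18],[33,0],[36,5],[46,0]]
[[2,5],[15,0],[28,17],[30,18],[33,0],[36,5],[46,0]]
[[2,5],[15,0],[28,17],[30,18],[39,5],[46,0]]
[[2,5],[15,0],[28,17],[30,18],[39,5],[41,6],[46,0]]
[[2,5],[15,0],[28,17],[30,18],[39,12],[41,6],[46,0]]
[[2,5],[15,0],[28,17],[30,18],[44,6],[46,0]]
[[2,5],[15,0],[28,17],[30,18],[44,6],[46,0]]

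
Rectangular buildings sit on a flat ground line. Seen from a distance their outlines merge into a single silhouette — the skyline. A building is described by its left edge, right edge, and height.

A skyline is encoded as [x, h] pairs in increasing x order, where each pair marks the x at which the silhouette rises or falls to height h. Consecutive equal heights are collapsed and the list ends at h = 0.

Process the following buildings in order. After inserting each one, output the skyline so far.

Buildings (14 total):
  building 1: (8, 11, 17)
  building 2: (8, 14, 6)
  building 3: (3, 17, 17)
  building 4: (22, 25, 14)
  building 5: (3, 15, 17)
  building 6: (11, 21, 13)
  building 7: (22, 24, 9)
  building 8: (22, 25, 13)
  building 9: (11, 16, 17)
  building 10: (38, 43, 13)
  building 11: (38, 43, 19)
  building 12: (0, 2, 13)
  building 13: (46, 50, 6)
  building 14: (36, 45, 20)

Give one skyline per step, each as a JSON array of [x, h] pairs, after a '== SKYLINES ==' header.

== SKYLINES ==
[[8,17],[11,0]]
[[8,17],[11,6],[14,0]]
[[3,17],[17,0]]
[[3,17],[17,0],[22,14],[25,0]]
[[3,17],[17,0],[22,14],[25,0]]
[[3,17],[17,13],[21,0],[22,14],[25,0]]
[[3,17],[17,13],[21,0],[22,14],[25,0]]
[[3,17],[17,13],[21,0],[22,14],[25,0]]
[[3,17],[17,13],[21,0],[22,14],[25,0]]
[[3,17],[17,13],[21,0],[22,14],[25,0],[38,13],[43,0]]
[[3,17],[17,13],[21,0],[22,14],[25,0],[38,19],[43,0]]
[[0,13],[2,0],[3,17],[17,13],[21,0],[22,14],[25,0],[38,19],[43,0]]
[[0,13],[2,0],[3,17],[17,13],[21,0],[22,14],[25,0],[38,19],[43,0],[46,6],[50,0]]
[[0,13],[2,0],[3,17],[17,13],[21,0],[22,14],[25,0],[36,20],[45,0],[46,6],[50,0]]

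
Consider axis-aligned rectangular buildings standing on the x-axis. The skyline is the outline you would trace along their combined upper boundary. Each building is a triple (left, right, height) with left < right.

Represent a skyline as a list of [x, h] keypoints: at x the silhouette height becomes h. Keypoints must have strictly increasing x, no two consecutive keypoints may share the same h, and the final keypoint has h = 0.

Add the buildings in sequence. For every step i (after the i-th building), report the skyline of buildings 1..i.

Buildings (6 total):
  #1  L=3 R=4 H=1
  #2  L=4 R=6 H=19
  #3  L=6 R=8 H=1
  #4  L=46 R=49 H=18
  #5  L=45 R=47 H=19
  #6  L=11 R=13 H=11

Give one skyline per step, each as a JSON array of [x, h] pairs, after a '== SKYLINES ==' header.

== SKYLINES ==
[[3,1],[4,0]]
[[3,1],[4,19],[6,0]]
[[3,1],[4,19],[6,1],[8,0]]
[[3,1],[4,19],[6,1],[8,0],[46,18],[49,0]]
[[3,1],[4,19],[6,1],[8,0],[45,19],[47,18],[49,0]]
[[3,1],[4,19],[6,1],[8,0],[11,11],[13,0],[45,19],[47,18],[49,0]]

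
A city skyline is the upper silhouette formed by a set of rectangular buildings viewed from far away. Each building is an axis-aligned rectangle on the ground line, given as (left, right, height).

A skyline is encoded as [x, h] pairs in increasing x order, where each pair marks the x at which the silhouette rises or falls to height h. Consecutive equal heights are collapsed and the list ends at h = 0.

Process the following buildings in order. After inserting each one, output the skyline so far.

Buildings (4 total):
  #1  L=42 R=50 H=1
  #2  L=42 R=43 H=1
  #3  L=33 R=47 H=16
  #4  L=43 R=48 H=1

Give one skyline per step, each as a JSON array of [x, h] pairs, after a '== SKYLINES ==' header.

== SKYLINES ==
[[42,1],[50,0]]
[[42,1],[50,0]]
[[33,16],[47,1],[50,0]]
[[33,16],[47,1],[50,0]]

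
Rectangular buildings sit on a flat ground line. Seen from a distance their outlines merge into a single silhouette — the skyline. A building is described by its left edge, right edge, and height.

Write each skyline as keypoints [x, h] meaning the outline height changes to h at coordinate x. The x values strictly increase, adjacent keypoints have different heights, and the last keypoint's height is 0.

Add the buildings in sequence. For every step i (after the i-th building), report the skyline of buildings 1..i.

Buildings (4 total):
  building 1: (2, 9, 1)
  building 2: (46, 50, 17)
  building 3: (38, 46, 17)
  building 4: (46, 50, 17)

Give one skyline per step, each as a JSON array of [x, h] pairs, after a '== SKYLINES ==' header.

== SKYLINES ==
[[2,1],[9,0]]
[[2,1],[9,0],[46,17],[50,0]]
[[2,1],[9,0],[38,17],[50,0]]
[[2,1],[9,0],[38,17],[50,0]]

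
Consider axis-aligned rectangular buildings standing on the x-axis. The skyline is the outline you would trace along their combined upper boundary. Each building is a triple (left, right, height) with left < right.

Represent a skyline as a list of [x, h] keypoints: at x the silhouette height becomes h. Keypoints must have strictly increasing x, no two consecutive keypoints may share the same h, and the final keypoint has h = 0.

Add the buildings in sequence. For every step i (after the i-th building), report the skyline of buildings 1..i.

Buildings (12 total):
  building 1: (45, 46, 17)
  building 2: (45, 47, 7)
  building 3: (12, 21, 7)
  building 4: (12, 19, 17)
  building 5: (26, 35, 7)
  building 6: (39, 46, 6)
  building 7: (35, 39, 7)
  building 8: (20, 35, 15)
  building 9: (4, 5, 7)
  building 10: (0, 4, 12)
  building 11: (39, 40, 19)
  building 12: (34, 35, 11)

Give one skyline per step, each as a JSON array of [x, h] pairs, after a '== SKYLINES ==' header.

== SKYLINES ==
[[45,17],[46,0]]
[[45,17],[46,7],[47,0]]
[[12,7],[21,0],[45,17],[46,7],[47,0]]
[[12,17],[19,7],[21,0],[45,17],[46,7],[47,0]]
[[12,17],[19,7],[21,0],[26,7],[35,0],[45,17],[46,7],[47,0]]
[[12,17],[19,7],[21,0],[26,7],[35,0],[39,6],[45,17],[46,7],[47,0]]
[[12,17],[19,7],[21,0],[26,7],[39,6],[45,17],[46,7],[47,0]]
[[12,17],[19,7],[20,15],[35,7],[39,6],[45,17],[46,7],[47,0]]
[[4,7],[5,0],[12,17],[19,7],[20,15],[35,7],[39,6],[45,17],[46,7],[47,0]]
[[0,12],[4,7],[5,0],[12,17],[19,7],[20,15],[35,7],[39,6],[45,17],[46,7],[47,0]]
[[0,12],[4,7],[5,0],[12,17],[19,7],[20,15],[35,7],[39,19],[40,6],[45,17],[46,7],[47,0]]
[[0,12],[4,7],[5,0],[12,17],[19,7],[20,15],[35,7],[39,19],[40,6],[45,17],[46,7],[47,0]]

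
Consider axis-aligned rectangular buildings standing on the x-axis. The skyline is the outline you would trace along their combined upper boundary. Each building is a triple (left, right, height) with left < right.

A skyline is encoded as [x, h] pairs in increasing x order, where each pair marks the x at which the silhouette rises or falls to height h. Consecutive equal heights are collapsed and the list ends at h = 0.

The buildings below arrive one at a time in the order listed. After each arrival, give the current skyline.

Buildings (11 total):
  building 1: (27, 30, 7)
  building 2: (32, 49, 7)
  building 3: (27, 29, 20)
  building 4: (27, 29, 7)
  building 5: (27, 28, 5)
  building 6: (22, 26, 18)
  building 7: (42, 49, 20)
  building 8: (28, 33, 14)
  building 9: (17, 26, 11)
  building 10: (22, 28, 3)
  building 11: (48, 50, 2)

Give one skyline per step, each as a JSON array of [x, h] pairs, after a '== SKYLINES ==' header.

== SKYLINES ==
[[27,7],[30,0]]
[[27,7],[30,0],[32,7],[49,0]]
[[27,20],[29,7],[30,0],[32,7],[49,0]]
[[27,20],[29,7],[30,0],[32,7],[49,0]]
[[27,20],[29,7],[30,0],[32,7],[49,0]]
[[22,18],[26,0],[27,20],[29,7],[30,0],[32,7],[49,0]]
[[22,18],[26,0],[27,20],[29,7],[30,0],[32,7],[42,20],[49,0]]
[[22,18],[26,0],[27,20],[29,14],[33,7],[42,20],[49,0]]
[[17,11],[22,18],[26,0],[27,20],[29,14],[33,7],[42,20],[49,0]]
[[17,11],[22,18],[26,3],[27,20],[29,14],[33,7],[42,20],[49,0]]
[[17,11],[22,18],[26,3],[27,20],[29,14],[33,7],[42,20],[49,2],[50,0]]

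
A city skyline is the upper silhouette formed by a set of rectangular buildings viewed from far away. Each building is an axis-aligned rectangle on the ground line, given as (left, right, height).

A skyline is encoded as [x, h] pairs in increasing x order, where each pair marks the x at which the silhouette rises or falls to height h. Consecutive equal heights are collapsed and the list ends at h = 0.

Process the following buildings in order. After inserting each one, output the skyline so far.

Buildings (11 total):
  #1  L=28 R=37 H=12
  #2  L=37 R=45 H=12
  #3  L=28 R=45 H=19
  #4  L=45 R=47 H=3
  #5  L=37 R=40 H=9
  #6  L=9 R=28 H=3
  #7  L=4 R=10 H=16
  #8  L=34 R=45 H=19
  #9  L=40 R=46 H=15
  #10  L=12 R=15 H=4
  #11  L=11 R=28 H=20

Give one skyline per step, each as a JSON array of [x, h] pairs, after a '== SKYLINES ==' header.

== SKYLINES ==
[[28,12],[37,0]]
[[28,12],[45,0]]
[[28,19],[45,0]]
[[28,19],[45,3],[47,0]]
[[28,19],[45,3],[47,0]]
[[9,3],[28,19],[45,3],[47,0]]
[[4,16],[10,3],[28,19],[45,3],[47,0]]
[[4,16],[10,3],[28,19],[45,3],[47,0]]
[[4,16],[10,3],[28,19],[45,15],[46,3],[47,0]]
[[4,16],[10,3],[12,4],[15,3],[28,19],[45,15],[46,3],[47,0]]
[[4,16],[10,3],[11,20],[28,19],[45,15],[46,3],[47,0]]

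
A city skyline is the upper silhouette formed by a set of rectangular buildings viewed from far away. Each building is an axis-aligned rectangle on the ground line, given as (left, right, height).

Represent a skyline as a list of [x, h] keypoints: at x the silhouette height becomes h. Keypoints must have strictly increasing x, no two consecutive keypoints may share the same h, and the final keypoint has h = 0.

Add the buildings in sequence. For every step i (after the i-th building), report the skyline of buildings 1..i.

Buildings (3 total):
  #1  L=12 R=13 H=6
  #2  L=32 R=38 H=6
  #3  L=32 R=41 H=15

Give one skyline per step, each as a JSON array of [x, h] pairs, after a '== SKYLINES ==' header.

== SKYLINES ==
[[12,6],[13,0]]
[[12,6],[13,0],[32,6],[38,0]]
[[12,6],[13,0],[32,15],[41,0]]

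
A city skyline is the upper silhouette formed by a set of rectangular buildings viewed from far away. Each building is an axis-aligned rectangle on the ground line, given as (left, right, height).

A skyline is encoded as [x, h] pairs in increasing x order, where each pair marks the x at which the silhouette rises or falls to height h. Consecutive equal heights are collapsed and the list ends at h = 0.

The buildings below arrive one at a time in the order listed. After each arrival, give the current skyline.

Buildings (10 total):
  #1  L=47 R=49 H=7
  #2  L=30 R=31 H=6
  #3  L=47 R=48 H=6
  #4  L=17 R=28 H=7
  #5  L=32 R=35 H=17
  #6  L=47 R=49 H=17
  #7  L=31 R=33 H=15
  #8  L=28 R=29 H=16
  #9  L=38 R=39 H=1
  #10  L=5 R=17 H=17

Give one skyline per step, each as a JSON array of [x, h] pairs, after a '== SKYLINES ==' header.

== SKYLINES ==
[[47,7],[49,0]]
[[30,6],[31,0],[47,7],[49,0]]
[[30,6],[31,0],[47,7],[49,0]]
[[17,7],[28,0],[30,6],[31,0],[47,7],[49,0]]
[[17,7],[28,0],[30,6],[31,0],[32,17],[35,0],[47,7],[49,0]]
[[17,7],[28,0],[30,6],[31,0],[32,17],[35,0],[47,17],[49,0]]
[[17,7],[28,0],[30,6],[31,15],[32,17],[35,0],[47,17],[49,0]]
[[17,7],[28,16],[29,0],[30,6],[31,15],[32,17],[35,0],[47,17],[49,0]]
[[17,7],[28,16],[29,0],[30,6],[31,15],[32,17],[35,0],[38,1],[39,0],[47,17],[49,0]]
[[5,17],[17,7],[28,16],[29,0],[30,6],[31,15],[32,17],[35,0],[38,1],[39,0],[47,17],[49,0]]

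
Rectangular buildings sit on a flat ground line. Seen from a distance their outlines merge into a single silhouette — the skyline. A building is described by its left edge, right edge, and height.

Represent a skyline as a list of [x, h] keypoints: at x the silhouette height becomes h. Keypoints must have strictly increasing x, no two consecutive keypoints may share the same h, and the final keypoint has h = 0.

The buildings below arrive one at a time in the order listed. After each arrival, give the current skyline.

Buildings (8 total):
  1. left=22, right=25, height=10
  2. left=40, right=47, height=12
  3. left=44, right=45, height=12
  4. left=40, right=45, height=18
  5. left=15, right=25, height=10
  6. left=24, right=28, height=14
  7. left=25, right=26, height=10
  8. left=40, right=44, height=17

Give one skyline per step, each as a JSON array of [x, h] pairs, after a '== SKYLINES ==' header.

== SKYLINES ==
[[22,10],[25,0]]
[[22,10],[25,0],[40,12],[47,0]]
[[22,10],[25,0],[40,12],[47,0]]
[[22,10],[25,0],[40,18],[45,12],[47,0]]
[[15,10],[25,0],[40,18],[45,12],[47,0]]
[[15,10],[24,14],[28,0],[40,18],[45,12],[47,0]]
[[15,10],[24,14],[28,0],[40,18],[45,12],[47,0]]
[[15,10],[24,14],[28,0],[40,18],[45,12],[47,0]]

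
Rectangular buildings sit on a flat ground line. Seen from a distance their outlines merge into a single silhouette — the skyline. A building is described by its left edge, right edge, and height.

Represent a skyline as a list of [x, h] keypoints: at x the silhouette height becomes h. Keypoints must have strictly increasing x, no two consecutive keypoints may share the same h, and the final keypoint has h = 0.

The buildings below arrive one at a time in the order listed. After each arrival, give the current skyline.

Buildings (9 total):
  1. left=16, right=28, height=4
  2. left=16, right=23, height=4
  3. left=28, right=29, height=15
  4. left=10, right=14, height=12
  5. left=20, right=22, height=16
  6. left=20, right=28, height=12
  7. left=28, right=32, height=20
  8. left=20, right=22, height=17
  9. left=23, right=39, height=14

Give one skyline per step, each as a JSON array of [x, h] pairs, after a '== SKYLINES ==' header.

== SKYLINES ==
[[16,4],[28,0]]
[[16,4],[28,0]]
[[16,4],[28,15],[29,0]]
[[10,12],[14,0],[16,4],[28,15],[29,0]]
[[10,12],[14,0],[16,4],[20,16],[22,4],[28,15],[29,0]]
[[10,12],[14,0],[16,4],[20,16],[22,12],[28,15],[29,0]]
[[10,12],[14,0],[16,4],[20,16],[22,12],[28,20],[32,0]]
[[10,12],[14,0],[16,4],[20,17],[22,12],[28,20],[32,0]]
[[10,12],[14,0],[16,4],[20,17],[22,12],[23,14],[28,20],[32,14],[39,0]]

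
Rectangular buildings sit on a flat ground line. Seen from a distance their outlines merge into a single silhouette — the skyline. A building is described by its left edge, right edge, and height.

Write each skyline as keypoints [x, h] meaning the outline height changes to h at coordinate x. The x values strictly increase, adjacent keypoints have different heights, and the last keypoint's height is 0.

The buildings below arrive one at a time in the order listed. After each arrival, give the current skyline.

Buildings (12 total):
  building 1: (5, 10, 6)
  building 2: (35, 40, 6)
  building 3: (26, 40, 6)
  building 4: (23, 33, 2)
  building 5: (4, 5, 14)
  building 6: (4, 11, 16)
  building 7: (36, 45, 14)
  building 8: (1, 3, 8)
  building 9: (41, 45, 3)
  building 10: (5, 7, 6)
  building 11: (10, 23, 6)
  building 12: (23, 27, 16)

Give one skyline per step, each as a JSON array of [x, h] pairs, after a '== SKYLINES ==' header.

== SKYLINES ==
[[5,6],[10,0]]
[[5,6],[10,0],[35,6],[40,0]]
[[5,6],[10,0],[26,6],[40,0]]
[[5,6],[10,0],[23,2],[26,6],[40,0]]
[[4,14],[5,6],[10,0],[23,2],[26,6],[40,0]]
[[4,16],[11,0],[23,2],[26,6],[40,0]]
[[4,16],[11,0],[23,2],[26,6],[36,14],[45,0]]
[[1,8],[3,0],[4,16],[11,0],[23,2],[26,6],[36,14],[45,0]]
[[1,8],[3,0],[4,16],[11,0],[23,2],[26,6],[36,14],[45,0]]
[[1,8],[3,0],[4,16],[11,0],[23,2],[26,6],[36,14],[45,0]]
[[1,8],[3,0],[4,16],[11,6],[23,2],[26,6],[36,14],[45,0]]
[[1,8],[3,0],[4,16],[11,6],[23,16],[27,6],[36,14],[45,0]]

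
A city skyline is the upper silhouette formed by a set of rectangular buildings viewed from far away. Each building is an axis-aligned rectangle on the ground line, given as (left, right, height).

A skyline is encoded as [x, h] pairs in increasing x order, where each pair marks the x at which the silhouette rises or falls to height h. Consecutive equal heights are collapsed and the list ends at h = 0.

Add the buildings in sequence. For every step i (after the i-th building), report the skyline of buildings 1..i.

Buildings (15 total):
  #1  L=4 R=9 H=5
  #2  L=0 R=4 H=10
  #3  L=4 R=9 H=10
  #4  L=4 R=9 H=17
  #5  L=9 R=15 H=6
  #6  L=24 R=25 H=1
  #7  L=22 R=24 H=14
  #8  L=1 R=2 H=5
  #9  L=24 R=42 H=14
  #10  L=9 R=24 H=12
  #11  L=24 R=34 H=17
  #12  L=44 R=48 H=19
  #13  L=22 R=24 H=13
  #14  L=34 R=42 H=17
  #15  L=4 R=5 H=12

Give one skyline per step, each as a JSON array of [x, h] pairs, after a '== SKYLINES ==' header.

== SKYLINES ==
[[4,5],[9,0]]
[[0,10],[4,5],[9,0]]
[[0,10],[9,0]]
[[0,10],[4,17],[9,0]]
[[0,10],[4,17],[9,6],[15,0]]
[[0,10],[4,17],[9,6],[15,0],[24,1],[25,0]]
[[0,10],[4,17],[9,6],[15,0],[22,14],[24,1],[25,0]]
[[0,10],[4,17],[9,6],[15,0],[22,14],[24,1],[25,0]]
[[0,10],[4,17],[9,6],[15,0],[22,14],[42,0]]
[[0,10],[4,17],[9,12],[22,14],[42,0]]
[[0,10],[4,17],[9,12],[22,14],[24,17],[34,14],[42,0]]
[[0,10],[4,17],[9,12],[22,14],[24,17],[34,14],[42,0],[44,19],[48,0]]
[[0,10],[4,17],[9,12],[22,14],[24,17],[34,14],[42,0],[44,19],[48,0]]
[[0,10],[4,17],[9,12],[22,14],[24,17],[42,0],[44,19],[48,0]]
[[0,10],[4,17],[9,12],[22,14],[24,17],[42,0],[44,19],[48,0]]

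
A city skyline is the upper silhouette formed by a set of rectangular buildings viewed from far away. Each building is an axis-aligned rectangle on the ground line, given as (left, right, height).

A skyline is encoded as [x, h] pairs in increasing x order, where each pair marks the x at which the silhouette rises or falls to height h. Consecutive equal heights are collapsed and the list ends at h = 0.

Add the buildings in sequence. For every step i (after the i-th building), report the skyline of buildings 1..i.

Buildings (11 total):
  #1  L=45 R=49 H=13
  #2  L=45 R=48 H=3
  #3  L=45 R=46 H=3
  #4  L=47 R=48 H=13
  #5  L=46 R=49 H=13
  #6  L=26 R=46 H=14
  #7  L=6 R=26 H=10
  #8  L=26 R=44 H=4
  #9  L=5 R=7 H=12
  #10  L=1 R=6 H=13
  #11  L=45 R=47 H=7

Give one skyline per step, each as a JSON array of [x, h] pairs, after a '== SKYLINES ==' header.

== SKYLINES ==
[[45,13],[49,0]]
[[45,13],[49,0]]
[[45,13],[49,0]]
[[45,13],[49,0]]
[[45,13],[49,0]]
[[26,14],[46,13],[49,0]]
[[6,10],[26,14],[46,13],[49,0]]
[[6,10],[26,14],[46,13],[49,0]]
[[5,12],[7,10],[26,14],[46,13],[49,0]]
[[1,13],[6,12],[7,10],[26,14],[46,13],[49,0]]
[[1,13],[6,12],[7,10],[26,14],[46,13],[49,0]]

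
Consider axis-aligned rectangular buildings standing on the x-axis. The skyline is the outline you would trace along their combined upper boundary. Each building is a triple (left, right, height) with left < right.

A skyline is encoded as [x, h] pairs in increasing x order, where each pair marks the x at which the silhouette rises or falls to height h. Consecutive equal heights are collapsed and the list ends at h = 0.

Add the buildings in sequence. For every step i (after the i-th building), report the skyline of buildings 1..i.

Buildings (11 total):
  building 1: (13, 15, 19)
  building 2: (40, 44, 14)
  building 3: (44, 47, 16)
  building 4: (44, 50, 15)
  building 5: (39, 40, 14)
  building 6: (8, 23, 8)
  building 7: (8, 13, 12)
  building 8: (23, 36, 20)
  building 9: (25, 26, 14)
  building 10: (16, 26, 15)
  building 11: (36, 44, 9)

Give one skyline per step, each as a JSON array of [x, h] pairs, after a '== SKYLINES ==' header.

== SKYLINES ==
[[13,19],[15,0]]
[[13,19],[15,0],[40,14],[44,0]]
[[13,19],[15,0],[40,14],[44,16],[47,0]]
[[13,19],[15,0],[40,14],[44,16],[47,15],[50,0]]
[[13,19],[15,0],[39,14],[44,16],[47,15],[50,0]]
[[8,8],[13,19],[15,8],[23,0],[39,14],[44,16],[47,15],[50,0]]
[[8,12],[13,19],[15,8],[23,0],[39,14],[44,16],[47,15],[50,0]]
[[8,12],[13,19],[15,8],[23,20],[36,0],[39,14],[44,16],[47,15],[50,0]]
[[8,12],[13,19],[15,8],[23,20],[36,0],[39,14],[44,16],[47,15],[50,0]]
[[8,12],[13,19],[15,8],[16,15],[23,20],[36,0],[39,14],[44,16],[47,15],[50,0]]
[[8,12],[13,19],[15,8],[16,15],[23,20],[36,9],[39,14],[44,16],[47,15],[50,0]]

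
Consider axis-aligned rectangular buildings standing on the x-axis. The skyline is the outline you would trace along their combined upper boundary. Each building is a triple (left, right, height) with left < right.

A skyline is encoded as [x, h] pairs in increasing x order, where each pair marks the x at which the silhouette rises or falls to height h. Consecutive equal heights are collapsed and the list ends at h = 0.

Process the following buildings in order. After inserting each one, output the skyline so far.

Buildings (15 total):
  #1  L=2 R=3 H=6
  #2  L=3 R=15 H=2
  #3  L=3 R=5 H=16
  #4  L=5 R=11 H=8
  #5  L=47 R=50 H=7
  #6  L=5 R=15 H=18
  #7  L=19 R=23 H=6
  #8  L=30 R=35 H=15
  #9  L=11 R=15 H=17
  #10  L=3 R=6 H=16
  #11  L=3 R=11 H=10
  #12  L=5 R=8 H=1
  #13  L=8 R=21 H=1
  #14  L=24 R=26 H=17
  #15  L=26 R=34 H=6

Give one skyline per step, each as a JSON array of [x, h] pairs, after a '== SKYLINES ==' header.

== SKYLINES ==
[[2,6],[3,0]]
[[2,6],[3,2],[15,0]]
[[2,6],[3,16],[5,2],[15,0]]
[[2,6],[3,16],[5,8],[11,2],[15,0]]
[[2,6],[3,16],[5,8],[11,2],[15,0],[47,7],[50,0]]
[[2,6],[3,16],[5,18],[15,0],[47,7],[50,0]]
[[2,6],[3,16],[5,18],[15,0],[19,6],[23,0],[47,7],[50,0]]
[[2,6],[3,16],[5,18],[15,0],[19,6],[23,0],[30,15],[35,0],[47,7],[50,0]]
[[2,6],[3,16],[5,18],[15,0],[19,6],[23,0],[30,15],[35,0],[47,7],[50,0]]
[[2,6],[3,16],[5,18],[15,0],[19,6],[23,0],[30,15],[35,0],[47,7],[50,0]]
[[2,6],[3,16],[5,18],[15,0],[19,6],[23,0],[30,15],[35,0],[47,7],[50,0]]
[[2,6],[3,16],[5,18],[15,0],[19,6],[23,0],[30,15],[35,0],[47,7],[50,0]]
[[2,6],[3,16],[5,18],[15,1],[19,6],[23,0],[30,15],[35,0],[47,7],[50,0]]
[[2,6],[3,16],[5,18],[15,1],[19,6],[23,0],[24,17],[26,0],[30,15],[35,0],[47,7],[50,0]]
[[2,6],[3,16],[5,18],[15,1],[19,6],[23,0],[24,17],[26,6],[30,15],[35,0],[47,7],[50,0]]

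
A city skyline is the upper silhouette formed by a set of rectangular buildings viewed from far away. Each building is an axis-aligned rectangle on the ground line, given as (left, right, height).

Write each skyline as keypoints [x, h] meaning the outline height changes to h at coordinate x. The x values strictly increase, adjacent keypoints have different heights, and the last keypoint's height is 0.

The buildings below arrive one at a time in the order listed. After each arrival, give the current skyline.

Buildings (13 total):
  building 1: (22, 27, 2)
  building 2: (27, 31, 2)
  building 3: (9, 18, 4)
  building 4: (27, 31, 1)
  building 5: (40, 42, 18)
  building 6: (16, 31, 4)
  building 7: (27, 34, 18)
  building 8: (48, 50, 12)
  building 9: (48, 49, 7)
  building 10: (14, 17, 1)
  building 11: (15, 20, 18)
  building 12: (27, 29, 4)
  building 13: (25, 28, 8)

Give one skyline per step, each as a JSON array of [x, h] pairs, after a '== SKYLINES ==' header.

== SKYLINES ==
[[22,2],[27,0]]
[[22,2],[31,0]]
[[9,4],[18,0],[22,2],[31,0]]
[[9,4],[18,0],[22,2],[31,0]]
[[9,4],[18,0],[22,2],[31,0],[40,18],[42,0]]
[[9,4],[31,0],[40,18],[42,0]]
[[9,4],[27,18],[34,0],[40,18],[42,0]]
[[9,4],[27,18],[34,0],[40,18],[42,0],[48,12],[50,0]]
[[9,4],[27,18],[34,0],[40,18],[42,0],[48,12],[50,0]]
[[9,4],[27,18],[34,0],[40,18],[42,0],[48,12],[50,0]]
[[9,4],[15,18],[20,4],[27,18],[34,0],[40,18],[42,0],[48,12],[50,0]]
[[9,4],[15,18],[20,4],[27,18],[34,0],[40,18],[42,0],[48,12],[50,0]]
[[9,4],[15,18],[20,4],[25,8],[27,18],[34,0],[40,18],[42,0],[48,12],[50,0]]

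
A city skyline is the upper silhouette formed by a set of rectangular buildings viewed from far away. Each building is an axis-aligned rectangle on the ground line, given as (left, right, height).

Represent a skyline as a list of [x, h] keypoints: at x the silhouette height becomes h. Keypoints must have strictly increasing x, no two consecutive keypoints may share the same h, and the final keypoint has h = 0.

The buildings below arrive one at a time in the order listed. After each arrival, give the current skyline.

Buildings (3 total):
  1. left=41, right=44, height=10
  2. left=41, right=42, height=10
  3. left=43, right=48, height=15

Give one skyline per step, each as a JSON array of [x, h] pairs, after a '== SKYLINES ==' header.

== SKYLINES ==
[[41,10],[44,0]]
[[41,10],[44,0]]
[[41,10],[43,15],[48,0]]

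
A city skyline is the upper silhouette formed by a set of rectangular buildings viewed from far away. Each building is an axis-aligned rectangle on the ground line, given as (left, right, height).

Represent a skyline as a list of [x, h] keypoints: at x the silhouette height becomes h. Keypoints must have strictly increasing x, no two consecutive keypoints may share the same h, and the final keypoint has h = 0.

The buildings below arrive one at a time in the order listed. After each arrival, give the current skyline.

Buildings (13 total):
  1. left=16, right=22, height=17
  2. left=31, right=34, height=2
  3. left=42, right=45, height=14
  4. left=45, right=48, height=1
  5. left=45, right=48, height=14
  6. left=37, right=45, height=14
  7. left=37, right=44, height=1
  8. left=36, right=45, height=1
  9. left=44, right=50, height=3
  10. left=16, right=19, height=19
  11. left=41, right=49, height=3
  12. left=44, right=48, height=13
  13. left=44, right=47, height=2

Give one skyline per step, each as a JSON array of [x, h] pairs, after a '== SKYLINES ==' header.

== SKYLINES ==
[[16,17],[22,0]]
[[16,17],[22,0],[31,2],[34,0]]
[[16,17],[22,0],[31,2],[34,0],[42,14],[45,0]]
[[16,17],[22,0],[31,2],[34,0],[42,14],[45,1],[48,0]]
[[16,17],[22,0],[31,2],[34,0],[42,14],[48,0]]
[[16,17],[22,0],[31,2],[34,0],[37,14],[48,0]]
[[16,17],[22,0],[31,2],[34,0],[37,14],[48,0]]
[[16,17],[22,0],[31,2],[34,0],[36,1],[37,14],[48,0]]
[[16,17],[22,0],[31,2],[34,0],[36,1],[37,14],[48,3],[50,0]]
[[16,19],[19,17],[22,0],[31,2],[34,0],[36,1],[37,14],[48,3],[50,0]]
[[16,19],[19,17],[22,0],[31,2],[34,0],[36,1],[37,14],[48,3],[50,0]]
[[16,19],[19,17],[22,0],[31,2],[34,0],[36,1],[37,14],[48,3],[50,0]]
[[16,19],[19,17],[22,0],[31,2],[34,0],[36,1],[37,14],[48,3],[50,0]]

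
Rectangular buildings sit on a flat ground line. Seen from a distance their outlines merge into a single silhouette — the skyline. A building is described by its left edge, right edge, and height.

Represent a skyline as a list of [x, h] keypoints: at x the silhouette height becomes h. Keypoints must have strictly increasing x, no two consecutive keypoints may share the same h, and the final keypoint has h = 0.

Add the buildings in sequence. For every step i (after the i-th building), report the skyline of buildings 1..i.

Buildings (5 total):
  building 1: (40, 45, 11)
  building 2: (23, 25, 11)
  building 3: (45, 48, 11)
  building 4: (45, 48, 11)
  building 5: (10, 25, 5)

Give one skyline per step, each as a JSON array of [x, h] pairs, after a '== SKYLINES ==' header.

== SKYLINES ==
[[40,11],[45,0]]
[[23,11],[25,0],[40,11],[45,0]]
[[23,11],[25,0],[40,11],[48,0]]
[[23,11],[25,0],[40,11],[48,0]]
[[10,5],[23,11],[25,0],[40,11],[48,0]]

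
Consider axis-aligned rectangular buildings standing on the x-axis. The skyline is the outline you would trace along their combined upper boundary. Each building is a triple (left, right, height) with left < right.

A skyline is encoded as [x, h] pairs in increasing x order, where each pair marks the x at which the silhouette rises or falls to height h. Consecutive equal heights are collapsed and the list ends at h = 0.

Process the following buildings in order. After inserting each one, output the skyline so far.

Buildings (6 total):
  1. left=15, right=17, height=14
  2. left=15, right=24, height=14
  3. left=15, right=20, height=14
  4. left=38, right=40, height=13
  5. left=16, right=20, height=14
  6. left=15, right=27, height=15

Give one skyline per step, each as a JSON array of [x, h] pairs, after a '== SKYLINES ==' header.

== SKYLINES ==
[[15,14],[17,0]]
[[15,14],[24,0]]
[[15,14],[24,0]]
[[15,14],[24,0],[38,13],[40,0]]
[[15,14],[24,0],[38,13],[40,0]]
[[15,15],[27,0],[38,13],[40,0]]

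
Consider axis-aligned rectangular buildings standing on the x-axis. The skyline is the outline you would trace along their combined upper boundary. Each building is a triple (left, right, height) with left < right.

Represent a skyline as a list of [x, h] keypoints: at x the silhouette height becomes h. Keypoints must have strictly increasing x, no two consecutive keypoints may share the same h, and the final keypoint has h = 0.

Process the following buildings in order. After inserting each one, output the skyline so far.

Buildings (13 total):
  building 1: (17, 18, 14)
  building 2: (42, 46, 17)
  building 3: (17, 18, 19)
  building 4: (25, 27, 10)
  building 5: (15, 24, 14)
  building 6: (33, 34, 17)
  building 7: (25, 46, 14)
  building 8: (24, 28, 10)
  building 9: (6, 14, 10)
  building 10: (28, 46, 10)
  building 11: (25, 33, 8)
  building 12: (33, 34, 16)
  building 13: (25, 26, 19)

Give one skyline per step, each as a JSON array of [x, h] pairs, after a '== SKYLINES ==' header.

== SKYLINES ==
[[17,14],[18,0]]
[[17,14],[18,0],[42,17],[46,0]]
[[17,19],[18,0],[42,17],[46,0]]
[[17,19],[18,0],[25,10],[27,0],[42,17],[46,0]]
[[15,14],[17,19],[18,14],[24,0],[25,10],[27,0],[42,17],[46,0]]
[[15,14],[17,19],[18,14],[24,0],[25,10],[27,0],[33,17],[34,0],[42,17],[46,0]]
[[15,14],[17,19],[18,14],[24,0],[25,14],[33,17],[34,14],[42,17],[46,0]]
[[15,14],[17,19],[18,14],[24,10],[25,14],[33,17],[34,14],[42,17],[46,0]]
[[6,10],[14,0],[15,14],[17,19],[18,14],[24,10],[25,14],[33,17],[34,14],[42,17],[46,0]]
[[6,10],[14,0],[15,14],[17,19],[18,14],[24,10],[25,14],[33,17],[34,14],[42,17],[46,0]]
[[6,10],[14,0],[15,14],[17,19],[18,14],[24,10],[25,14],[33,17],[34,14],[42,17],[46,0]]
[[6,10],[14,0],[15,14],[17,19],[18,14],[24,10],[25,14],[33,17],[34,14],[42,17],[46,0]]
[[6,10],[14,0],[15,14],[17,19],[18,14],[24,10],[25,19],[26,14],[33,17],[34,14],[42,17],[46,0]]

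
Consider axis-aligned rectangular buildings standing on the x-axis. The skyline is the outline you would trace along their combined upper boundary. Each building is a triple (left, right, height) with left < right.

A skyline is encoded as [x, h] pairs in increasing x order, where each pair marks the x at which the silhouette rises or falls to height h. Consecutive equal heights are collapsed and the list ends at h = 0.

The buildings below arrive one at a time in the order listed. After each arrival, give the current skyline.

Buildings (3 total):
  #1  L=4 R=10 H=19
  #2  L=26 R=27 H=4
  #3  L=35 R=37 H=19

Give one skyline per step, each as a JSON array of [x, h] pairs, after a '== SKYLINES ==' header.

== SKYLINES ==
[[4,19],[10,0]]
[[4,19],[10,0],[26,4],[27,0]]
[[4,19],[10,0],[26,4],[27,0],[35,19],[37,0]]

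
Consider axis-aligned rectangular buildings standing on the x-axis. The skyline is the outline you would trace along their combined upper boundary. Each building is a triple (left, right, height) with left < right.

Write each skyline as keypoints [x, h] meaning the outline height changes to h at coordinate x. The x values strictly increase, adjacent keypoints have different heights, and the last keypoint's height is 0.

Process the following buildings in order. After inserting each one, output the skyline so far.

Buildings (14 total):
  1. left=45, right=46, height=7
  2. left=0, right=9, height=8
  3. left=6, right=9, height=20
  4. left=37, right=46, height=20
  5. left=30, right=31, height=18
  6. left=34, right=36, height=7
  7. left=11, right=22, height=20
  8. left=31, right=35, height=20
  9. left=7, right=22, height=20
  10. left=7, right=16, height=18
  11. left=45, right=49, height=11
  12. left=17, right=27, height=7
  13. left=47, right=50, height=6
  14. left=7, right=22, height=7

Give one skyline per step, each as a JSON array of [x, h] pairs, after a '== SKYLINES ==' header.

== SKYLINES ==
[[45,7],[46,0]]
[[0,8],[9,0],[45,7],[46,0]]
[[0,8],[6,20],[9,0],[45,7],[46,0]]
[[0,8],[6,20],[9,0],[37,20],[46,0]]
[[0,8],[6,20],[9,0],[30,18],[31,0],[37,20],[46,0]]
[[0,8],[6,20],[9,0],[30,18],[31,0],[34,7],[36,0],[37,20],[46,0]]
[[0,8],[6,20],[9,0],[11,20],[22,0],[30,18],[31,0],[34,7],[36,0],[37,20],[46,0]]
[[0,8],[6,20],[9,0],[11,20],[22,0],[30,18],[31,20],[35,7],[36,0],[37,20],[46,0]]
[[0,8],[6,20],[22,0],[30,18],[31,20],[35,7],[36,0],[37,20],[46,0]]
[[0,8],[6,20],[22,0],[30,18],[31,20],[35,7],[36,0],[37,20],[46,0]]
[[0,8],[6,20],[22,0],[30,18],[31,20],[35,7],[36,0],[37,20],[46,11],[49,0]]
[[0,8],[6,20],[22,7],[27,0],[30,18],[31,20],[35,7],[36,0],[37,20],[46,11],[49,0]]
[[0,8],[6,20],[22,7],[27,0],[30,18],[31,20],[35,7],[36,0],[37,20],[46,11],[49,6],[50,0]]
[[0,8],[6,20],[22,7],[27,0],[30,18],[31,20],[35,7],[36,0],[37,20],[46,11],[49,6],[50,0]]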